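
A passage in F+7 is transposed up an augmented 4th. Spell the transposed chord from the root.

B D# F## A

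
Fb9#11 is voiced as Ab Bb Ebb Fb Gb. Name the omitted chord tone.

Fb9#11 = Fb, Ab, Cb, Ebb, Gb, Bb. The voicing lacks the 5th (perfect 5th), Cb.

Cb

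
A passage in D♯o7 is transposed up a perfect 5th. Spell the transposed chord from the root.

A♯, C♯, E, G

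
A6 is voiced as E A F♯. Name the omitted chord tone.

A6 = A, C♯, E, F♯. The voicing lacks the 3rd (major 3rd), C♯.

C♯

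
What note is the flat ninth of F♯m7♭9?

G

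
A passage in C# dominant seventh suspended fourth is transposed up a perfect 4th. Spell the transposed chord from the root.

C♯ up a perfect 4th → F♯. New chord: F♯ dominant seventh suspended fourth.
- root: F♯
- perfect 4th: B
- perfect 5th: C♯
- minor 7th: E

F♯, B, C♯, E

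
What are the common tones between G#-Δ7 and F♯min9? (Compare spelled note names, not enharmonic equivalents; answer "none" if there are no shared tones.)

G#

G#-Δ7 = G#, B, D#, F##.
F♯min9 = F#, A, C#, E, G#.
Shared: G#.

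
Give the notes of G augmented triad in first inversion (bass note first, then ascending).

G augmented triad = G–B–D#; first inversion → third (B) lowest.

B, D#, G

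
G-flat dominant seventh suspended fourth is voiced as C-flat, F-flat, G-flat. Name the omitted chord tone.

G-flat dominant seventh suspended fourth = G-flat, C-flat, D-flat, F-flat. The voicing lacks the 5th (perfect 5th), D-flat.

D-flat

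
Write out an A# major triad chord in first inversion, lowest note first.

C-double-sharp, E-sharp, A-sharp

A# major triad = A-sharp–C-double-sharp–E-sharp; first inversion → third (C-double-sharp) lowest.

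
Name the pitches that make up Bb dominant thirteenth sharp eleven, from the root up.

Bb, D, F, Ab, C, E, G

Bb dominant thirteenth sharp eleven: dominant thirteenth sharp eleven on Bb.
Bb — root
D — major 3rd
F — perfect 5th
Ab — minor 7th
C — major 9th
E — augmented 11th
G — major 13th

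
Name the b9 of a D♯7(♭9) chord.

E

Root of D♯7(♭9) = D#. The 9th is a minor 9th: D# up a minor 9th → E.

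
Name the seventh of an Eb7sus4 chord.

D♭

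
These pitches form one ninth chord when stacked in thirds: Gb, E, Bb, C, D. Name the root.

Stacking in thirds gives C – E – Gb – Bb – D, so C is the root — C dominant ninth flat five.

C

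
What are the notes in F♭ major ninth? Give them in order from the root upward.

F♭ major ninth: major ninth on F-flat.
- root: F-flat
- major 3rd: A-flat
- perfect 5th: C-flat
- major 7th: E-flat
- major 9th: G-flat

F-flat  A-flat  C-flat  E-flat  G-flat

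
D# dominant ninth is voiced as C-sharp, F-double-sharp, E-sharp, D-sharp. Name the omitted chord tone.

A-sharp

D# dominant ninth = D-sharp, F-double-sharp, A-sharp, C-sharp, E-sharp. The voicing lacks the 5th (perfect 5th), A-sharp.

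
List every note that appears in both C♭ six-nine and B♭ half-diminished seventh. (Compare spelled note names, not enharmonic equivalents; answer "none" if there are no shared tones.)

A-flat, D-flat

C♭ six-nine: C-flat E-flat G-flat A-flat D-flat
B♭ half-diminished seventh: B-flat D-flat F-flat A-flat
Common to both → A-flat, D-flat.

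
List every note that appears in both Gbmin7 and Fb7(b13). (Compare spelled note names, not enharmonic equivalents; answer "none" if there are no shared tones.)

F♭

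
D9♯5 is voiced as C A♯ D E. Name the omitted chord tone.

D9♯5 = D, F♯, A♯, C, E. The voicing lacks the 3rd (major 3rd), F♯.

F♯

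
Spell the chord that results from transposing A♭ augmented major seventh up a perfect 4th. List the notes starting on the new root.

Transposed root: A♭ → D♭ (perfect 4th up). So we spell D♭ augmented major seventh:
- root: D♭
- major 3rd: F
- augmented 5th: A
- major 7th: C

D♭, F, A, C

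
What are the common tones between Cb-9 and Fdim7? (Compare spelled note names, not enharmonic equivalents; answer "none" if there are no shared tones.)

Cb-9 = Cb, Ebb, Gb, Bbb, Db.
Fdim7 = F, Ab, Cb, Ebb.
Shared: Cb, Ebb.

Cb – Ebb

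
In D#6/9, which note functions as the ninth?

E#

D#6/9 is built on D#; its 9th is a major 9th above the root.
A second above D uses the letter E, and the major 9th above D# is E#.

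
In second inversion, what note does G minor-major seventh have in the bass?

D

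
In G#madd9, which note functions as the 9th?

G#madd9 is built on G♯; its 9th is a major 9th above the root.
A second above G uses the letter A, and the major 9th above G♯ is A♯.

A♯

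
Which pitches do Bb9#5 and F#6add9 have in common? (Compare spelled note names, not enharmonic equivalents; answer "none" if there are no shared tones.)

Bb9#5: Bb D F# Ab C
F#6add9: F# A# C# D# G#
Common to both → F#.

F#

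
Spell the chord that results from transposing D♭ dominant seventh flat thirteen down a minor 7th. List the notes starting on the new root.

E-flat – G – B-flat – D-flat – C-flat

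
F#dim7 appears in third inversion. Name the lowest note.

F#dim7 in root position is F#–A–C–Eb.
Third inversion places the seventh in the bass, which is Eb.

Eb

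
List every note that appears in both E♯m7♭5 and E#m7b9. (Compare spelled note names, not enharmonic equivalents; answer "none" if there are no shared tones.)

E#  G#  D#

E♯m7♭5: E# G# B D#
E#m7b9: E# G# B# D# F#
Common to both → E#, G#, D#.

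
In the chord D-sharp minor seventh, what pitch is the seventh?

D-sharp minor seventh is built on D-sharp; its 7th is a minor 7th above the root.
A seventh above D uses the letter C, and the minor 7th above D-sharp is C-sharp.

C-sharp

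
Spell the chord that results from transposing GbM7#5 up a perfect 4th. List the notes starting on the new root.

Cb – Eb – G – Bb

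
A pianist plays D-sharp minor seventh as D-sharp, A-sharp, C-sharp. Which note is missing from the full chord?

F-sharp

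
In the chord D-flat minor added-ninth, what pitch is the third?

F-flat

Root of D-flat minor added-ninth = D-flat. The 3rd is a minor 3rd: D-flat up a minor 3rd → F-flat.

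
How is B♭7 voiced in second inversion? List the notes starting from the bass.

F – Ab – Bb – D

In root position, B♭7 is Bb–D–F–Ab.
Second inversion puts the fifth (F) in the bass.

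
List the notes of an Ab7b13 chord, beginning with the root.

Ab7b13 is a dominant seventh flat thirteen built on Ab.
- root: Ab
- major 3rd: C
- perfect 5th: Eb
- minor 7th: Gb
- minor 13th: Fb

Ab, C, Eb, Gb, Fb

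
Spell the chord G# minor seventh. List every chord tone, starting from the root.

Root G-sharp, quality minor seventh:
Root: G-sharp
Minor 3rd (3rd): B
Perfect 5th (5th): D-sharp
Minor 7th (7th): F-sharp

G-sharp, B, D-sharp, F-sharp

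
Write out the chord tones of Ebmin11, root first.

Eb Gb Bb Db F Ab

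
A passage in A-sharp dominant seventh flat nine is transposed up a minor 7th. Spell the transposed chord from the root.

G-sharp B-sharp D-sharp F-sharp A

Transposed root: A-sharp → G-sharp (minor 7th up). So we spell G-sharp dominant seventh flat nine:
root → G-sharp
3rd (major 3rd) → B-sharp
5th (perfect 5th) → D-sharp
7th (minor 7th) → F-sharp
9th (minor 9th) → A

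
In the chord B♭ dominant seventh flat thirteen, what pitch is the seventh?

Ab

B♭ dominant seventh flat thirteen is built on Bb; its 7th is a minor 7th above the root.
A seventh above B uses the letter A, and the minor 7th above Bb is Ab.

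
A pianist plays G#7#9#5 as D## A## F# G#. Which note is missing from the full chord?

B#

The full G#7#9#5 chord is G#, B#, D##, F#, A##.
Comparing with the voicing, the major 3rd (3rd) — B# — is absent.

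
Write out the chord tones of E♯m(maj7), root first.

E♯m(maj7) is a minor-major seventh built on E#.
E# — root
G# — minor 3rd
B# — perfect 5th
D## — major 7th

E# – G# – B# – D##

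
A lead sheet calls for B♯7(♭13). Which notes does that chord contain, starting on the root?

B#, D##, F##, A#, G#

B♯7(♭13): dominant seventh flat thirteen on B#.
root → B#
3rd (major 3rd) → D##
5th (perfect 5th) → F##
7th (minor 7th) → A#
13th (minor 13th) → G#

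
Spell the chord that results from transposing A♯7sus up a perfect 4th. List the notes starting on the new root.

A# up a perfect 4th → D#. New chord: D# dominant seventh suspended fourth.
Root: D#
Perfect 4th (4th): G#
Perfect 5th (5th): A#
Minor 7th (7th): C#

D#  G#  A#  C#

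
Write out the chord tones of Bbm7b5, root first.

Root Bb, quality half-diminished seventh:
root → Bb
3rd (minor 3rd) → Db
5th (diminished 5th) → Fb
7th (minor 7th) → Ab

Bb – Db – Fb – Ab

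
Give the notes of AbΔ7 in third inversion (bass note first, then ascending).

G, Ab, C, Eb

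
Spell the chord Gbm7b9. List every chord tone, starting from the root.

Gbm7b9 is a minor seventh flat nine built on Gb.
Gb — root
Bbb — minor 3rd
Db — perfect 5th
Fb — minor 7th
Abb — minor 9th

Gb  Bbb  Db  Fb  Abb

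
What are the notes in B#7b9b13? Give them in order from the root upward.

B♯  D𝄪  F𝄪  A♯  C♯  G♯

Root B♯, quality dominant seventh flat nine flat thirteen:
root → B♯
3rd (major 3rd) → D𝄪
5th (perfect 5th) → F𝄪
7th (minor 7th) → A♯
9th (minor 9th) → C♯
13th (minor 13th) → G♯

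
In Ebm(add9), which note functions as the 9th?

Ebm(add9) is built on Eb; its 9th is a major 9th above the root.
A second above E uses the letter F, and the major 9th above Eb is F.

F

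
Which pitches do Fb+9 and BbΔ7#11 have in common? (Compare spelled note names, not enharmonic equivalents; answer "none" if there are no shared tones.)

Fb+9 = Fb, Ab, C, Ebb, Gb.
BbΔ7#11 = Bb, D, F, A, E.
Shared: none.

none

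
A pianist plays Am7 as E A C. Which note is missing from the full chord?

Am7 = A, C, E, G. The voicing lacks the 7th (minor 7th), G.

G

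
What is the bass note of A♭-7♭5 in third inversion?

Gb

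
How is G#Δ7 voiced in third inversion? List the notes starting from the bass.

F## – G# – B# – D#

In root position, G#Δ7 is G#–B#–D#–F##.
Third inversion puts the seventh (F##) in the bass.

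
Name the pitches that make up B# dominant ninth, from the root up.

B♯ D𝄪 F𝄪 A♯ C𝄪

B# dominant ninth: dominant ninth on B♯.
B♯ — root
D𝄪 — major 3rd
F𝄪 — perfect 5th
A♯ — minor 7th
C𝄪 — major 9th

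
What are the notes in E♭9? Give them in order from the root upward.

Eb, G, Bb, Db, F

E♭9 is a dominant ninth built on Eb.
Root: Eb
Major 3rd (3rd): G
Perfect 5th (5th): Bb
Minor 7th (7th): Db
Major 9th (9th): F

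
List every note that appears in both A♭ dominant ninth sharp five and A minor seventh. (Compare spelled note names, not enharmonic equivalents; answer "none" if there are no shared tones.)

A♭ dominant ninth sharp five = A♭, C, E, G♭, B♭.
A minor seventh = A, C, E, G.
Shared: C, E.

C – E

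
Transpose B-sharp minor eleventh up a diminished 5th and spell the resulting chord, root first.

F♯ – A – C♯ – E – G♯ – B

Transposed root: B♯ → F♯ (diminished 5th up). So we spell F♯ minor eleventh:
F♯ — root
A — minor 3rd
C♯ — perfect 5th
E — minor 7th
G♯ — major 9th
B — perfect 11th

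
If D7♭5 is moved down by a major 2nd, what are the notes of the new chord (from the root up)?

Transposed root: D → C (major 2nd down). So we spell C dominant seventh flat five:
root → C
3rd (major 3rd) → E
5th (diminished 5th) → Gb
7th (minor 7th) → Bb

C, E, Gb, Bb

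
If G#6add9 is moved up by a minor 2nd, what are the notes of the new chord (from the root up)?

A minor 2nd up from G# is A, so the new chord is A six-nine.
root → A
3rd (major 3rd) → C#
5th (perfect 5th) → E
6th (major 6th) → F#
9th (major 9th) → B

A, C#, E, F#, B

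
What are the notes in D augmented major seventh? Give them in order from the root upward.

D F# A# C#

Root D, quality augmented major seventh:
D — root
F# — major 3rd
A# — augmented 5th
C# — major 7th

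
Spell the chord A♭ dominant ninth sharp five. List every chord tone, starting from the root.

A-flat C E G-flat B-flat

A♭ dominant ninth sharp five is a dominant ninth sharp five built on A-flat.
A-flat — root
C — major 3rd
E — augmented 5th
G-flat — minor 7th
B-flat — major 9th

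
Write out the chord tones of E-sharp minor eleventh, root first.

E#  G#  B#  D#  F##  A#

E-sharp minor eleventh: minor eleventh on E#.
root → E#
3rd (minor 3rd) → G#
5th (perfect 5th) → B#
7th (minor 7th) → D#
9th (major 9th) → F##
11th (perfect 11th) → A#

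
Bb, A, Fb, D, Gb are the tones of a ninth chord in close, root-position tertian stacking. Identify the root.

Arranged so that each adjacent pair is a third by letter name: Gb – Bb – D – Fb – A.
The bottom of that stack, Gb, is the root (this is Gb dominant seventh sharp nine sharp five).

Gb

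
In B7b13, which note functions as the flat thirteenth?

G

B7b13 is built on B; its 13th is a minor 13th above the root.
A sixth above B uses the letter G, and the minor 13th above B is G.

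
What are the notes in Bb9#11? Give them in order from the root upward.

Bb9#11 is a dominant ninth sharp eleven built on Bb.
root → Bb
3rd (major 3rd) → D
5th (perfect 5th) → F
7th (minor 7th) → Ab
9th (major 9th) → C
11th (augmented 11th) → E

Bb  D  F  Ab  C  E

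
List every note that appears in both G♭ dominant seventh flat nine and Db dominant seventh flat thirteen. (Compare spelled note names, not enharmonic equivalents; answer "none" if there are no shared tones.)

G♭ dominant seventh flat nine: G-flat B-flat D-flat F-flat A-double-flat
Db dominant seventh flat thirteen: D-flat F A-flat C-flat B-double-flat
Common to both → D-flat.

D-flat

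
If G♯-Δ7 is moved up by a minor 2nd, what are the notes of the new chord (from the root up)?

A C E G♯

Transposed root: G♯ → A (minor 2nd up). So we spell A minor-major seventh:
Root: A
Minor 3rd (3rd): C
Perfect 5th (5th): E
Major 7th (7th): G♯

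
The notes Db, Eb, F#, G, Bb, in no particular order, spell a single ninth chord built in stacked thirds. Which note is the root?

Eb

Stacking in thirds gives Eb – G – Bb – Db – F#, so Eb is the root — Eb dominant seventh sharp nine.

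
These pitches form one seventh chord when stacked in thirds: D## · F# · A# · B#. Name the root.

Arranged so that each adjacent pair is a third by letter name: B# – D## – F# – A#.
The bottom of that stack, B#, is the root (this is B# dominant seventh flat five).

B#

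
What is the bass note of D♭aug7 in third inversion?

D♭aug7 = Db–F–A–Cb. Third inversion → seventh in the bass = Cb.

Cb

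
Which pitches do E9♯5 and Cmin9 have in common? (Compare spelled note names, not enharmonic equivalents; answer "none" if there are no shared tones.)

D

E9♯5 = E, G#, B#, D, F#.
Cmin9 = C, Eb, G, Bb, D.
Shared: D.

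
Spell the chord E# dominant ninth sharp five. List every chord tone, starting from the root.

E-sharp – G-double-sharp – B-double-sharp – D-sharp – F-double-sharp

E# dominant ninth sharp five: dominant ninth sharp five on E-sharp.
Root: E-sharp
Major 3rd (3rd): G-double-sharp
Augmented 5th (5th): B-double-sharp
Minor 7th (7th): D-sharp
Major 9th (9th): F-double-sharp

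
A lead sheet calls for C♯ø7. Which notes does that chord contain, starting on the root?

C♯ E G B

C♯ø7 is a half-diminished seventh built on C♯.
- root: C♯
- minor 3rd: E
- diminished 5th: G
- minor 7th: B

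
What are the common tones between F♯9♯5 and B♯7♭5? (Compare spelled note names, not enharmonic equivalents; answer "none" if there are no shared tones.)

F# A#

F♯9♯5: F# A# C## E G#
B♯7♭5: B# D## F# A#
Common to both → F#, A#.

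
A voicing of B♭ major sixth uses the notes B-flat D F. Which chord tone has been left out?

G

B♭ major sixth = B-flat, D, F, G. The voicing lacks the 6th (major 6th), G.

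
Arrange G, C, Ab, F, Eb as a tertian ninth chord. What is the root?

F

Stacking in thirds gives F – Ab – C – Eb – G, so F is the root — F minor ninth.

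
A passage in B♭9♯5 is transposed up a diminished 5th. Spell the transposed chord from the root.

Fb, Ab, C, Ebb, Gb

Bb up a diminished 5th → Fb. New chord: Fb dominant ninth sharp five.
- root: Fb
- major 3rd: Ab
- augmented 5th: C
- minor 7th: Ebb
- major 9th: Gb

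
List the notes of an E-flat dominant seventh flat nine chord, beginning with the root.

E-flat dominant seventh flat nine: dominant seventh flat nine on Eb.
- root: Eb
- major 3rd: G
- perfect 5th: Bb
- minor 7th: Db
- minor 9th: Fb

Eb, G, Bb, Db, Fb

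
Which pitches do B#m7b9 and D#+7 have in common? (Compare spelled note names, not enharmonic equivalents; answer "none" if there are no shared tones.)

B#m7b9 = B#, D#, F##, A#, C#.
D#+7 = D#, F##, A##, C#.
Shared: D#, F##, C#.

D#  F##  C#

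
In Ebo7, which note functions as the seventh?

Ebo7 is built on Eb; its 7th is a diminished 7th above the root.
A seventh above E uses the letter D, and the diminished 7th above Eb is Dbb.

Dbb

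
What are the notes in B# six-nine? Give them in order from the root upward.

B-sharp D-double-sharp F-double-sharp G-double-sharp C-double-sharp

B# six-nine: six-nine on B-sharp.
Root: B-sharp
Major 3rd (3rd): D-double-sharp
Perfect 5th (5th): F-double-sharp
Major 6th (6th): G-double-sharp
Major 9th (9th): C-double-sharp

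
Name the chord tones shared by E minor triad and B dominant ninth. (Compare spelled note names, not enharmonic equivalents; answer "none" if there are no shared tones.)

B

E minor triad: E G B
B dominant ninth: B D-sharp F-sharp A C-sharp
Common to both → B.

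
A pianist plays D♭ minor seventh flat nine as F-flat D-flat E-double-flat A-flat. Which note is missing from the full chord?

C-flat

The full D♭ minor seventh flat nine chord is D-flat, F-flat, A-flat, C-flat, E-double-flat.
Comparing with the voicing, the minor 7th (7th) — C-flat — is absent.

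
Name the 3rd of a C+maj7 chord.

E

Root of C+maj7 = C. The 3rd is a major 3rd: C up a major 3rd → E.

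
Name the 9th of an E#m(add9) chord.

F𝄪

Root of E#m(add9) = E♯. The 9th is a major 9th: E♯ up a major 9th → F𝄪.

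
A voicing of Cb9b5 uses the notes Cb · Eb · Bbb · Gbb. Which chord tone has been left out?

Db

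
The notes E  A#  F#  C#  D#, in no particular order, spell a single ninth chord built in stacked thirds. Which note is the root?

D#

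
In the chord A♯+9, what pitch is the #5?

E##

Root of A♯+9 = A#. The 5th is an augmented 5th: A# up an augmented 5th → E##.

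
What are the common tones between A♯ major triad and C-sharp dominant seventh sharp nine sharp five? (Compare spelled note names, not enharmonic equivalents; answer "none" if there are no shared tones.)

A♯ major triad: A-sharp C-double-sharp E-sharp
C-sharp dominant seventh sharp nine sharp five: C-sharp E-sharp G-double-sharp B D-double-sharp
Common to both → E-sharp.

E-sharp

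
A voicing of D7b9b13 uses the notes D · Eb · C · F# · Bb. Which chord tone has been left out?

The full D7b9b13 chord is D, F#, A, C, Eb, Bb.
Comparing with the voicing, the perfect 5th (5th) — A — is absent.

A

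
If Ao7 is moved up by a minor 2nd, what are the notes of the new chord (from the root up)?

Bb – Db – Fb – Abb

A up a minor 2nd → Bb. New chord: Bb diminished seventh.
Bb — root
Db — minor 3rd
Fb — diminished 5th
Abb — diminished 7th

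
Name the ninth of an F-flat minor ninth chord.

G-flat

F-flat minor ninth is built on F-flat; its 9th is a major 9th above the root.
A second above F uses the letter G, and the major 9th above F-flat is G-flat.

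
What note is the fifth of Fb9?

Root of Fb9 = Fb. The 5th is a perfect 5th: Fb up a perfect 5th → Cb.

Cb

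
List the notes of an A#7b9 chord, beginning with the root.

A#7b9: dominant seventh flat nine on A#.
A# — root
C## — major 3rd
E# — perfect 5th
G# — minor 7th
B — minor 9th

A# C## E# G# B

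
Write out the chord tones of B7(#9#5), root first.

Root B, quality dominant seventh sharp nine sharp five:
root → B
3rd (major 3rd) → D#
5th (augmented 5th) → F##
7th (minor 7th) → A
9th (augmented 9th) → C##

B, D#, F##, A, C##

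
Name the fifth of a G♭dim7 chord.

G♭dim7 is built on Gb; its 5th is a diminished 5th above the root.
A fifth above G uses the letter D, and the diminished 5th above Gb is Dbb.

Dbb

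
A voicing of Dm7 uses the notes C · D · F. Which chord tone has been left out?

A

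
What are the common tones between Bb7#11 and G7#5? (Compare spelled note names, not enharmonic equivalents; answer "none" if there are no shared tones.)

Bb7#11: Bb D F Ab E
G7#5: G B D# F
Common to both → F.

F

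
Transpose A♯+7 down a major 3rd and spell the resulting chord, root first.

F#, A#, C##, E

Transposed root: A# → F# (major 3rd down). So we spell F# augmented seventh:
F# — root
A# — major 3rd
C## — augmented 5th
E — minor 7th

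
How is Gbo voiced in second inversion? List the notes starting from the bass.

Gbo = Gb–Bbb–Dbb; second inversion → fifth (Dbb) lowest.

Dbb  Gb  Bbb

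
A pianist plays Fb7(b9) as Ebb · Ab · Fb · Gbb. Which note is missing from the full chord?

Cb

The full Fb7(b9) chord is Fb, Ab, Cb, Ebb, Gbb.
Comparing with the voicing, the perfect 5th (5th) — Cb — is absent.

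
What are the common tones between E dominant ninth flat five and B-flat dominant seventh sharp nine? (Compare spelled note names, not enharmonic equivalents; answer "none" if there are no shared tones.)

B-flat, D

E dominant ninth flat five = E, G-sharp, B-flat, D, F-sharp.
B-flat dominant seventh sharp nine = B-flat, D, F, A-flat, C-sharp.
Shared: B-flat, D.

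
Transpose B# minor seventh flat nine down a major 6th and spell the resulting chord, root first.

D# – F# – A# – C# – E

Transposed root: B# → D# (major 6th down). So we spell D# minor seventh flat nine:
D# — root
F# — minor 3rd
A# — perfect 5th
C# — minor 7th
E — minor 9th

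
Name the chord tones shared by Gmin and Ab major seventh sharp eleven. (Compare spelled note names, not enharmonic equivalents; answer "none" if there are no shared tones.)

Gmin: G Bb D
Ab major seventh sharp eleven: Ab C Eb G D
Common to both → G, D.

G D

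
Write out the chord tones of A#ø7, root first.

A#ø7 is a half-diminished seventh built on A♯.
root → A♯
3rd (minor 3rd) → C♯
5th (diminished 5th) → E
7th (minor 7th) → G♯

A♯ – C♯ – E – G♯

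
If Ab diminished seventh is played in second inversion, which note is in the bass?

Ab diminished seventh = A-flat–C-flat–E-double-flat–G-double-flat. Second inversion → fifth in the bass = E-double-flat.

E-double-flat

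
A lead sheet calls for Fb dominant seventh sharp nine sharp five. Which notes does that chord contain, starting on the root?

Fb, Ab, C, Ebb, G

Fb dominant seventh sharp nine sharp five is a dominant seventh sharp nine sharp five built on Fb.
Fb — root
Ab — major 3rd
C — augmented 5th
Ebb — minor 7th
G — augmented 9th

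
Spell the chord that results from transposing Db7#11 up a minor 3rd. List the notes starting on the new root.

Fb Ab Cb Ebb Bb

A minor 3rd up from Db is Fb, so the new chord is Fb dominant seventh sharp eleven.
- root: Fb
- major 3rd: Ab
- perfect 5th: Cb
- minor 7th: Ebb
- augmented 11th: Bb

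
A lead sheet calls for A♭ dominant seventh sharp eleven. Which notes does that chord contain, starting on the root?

Ab  C  Eb  Gb  D

A♭ dominant seventh sharp eleven is a dominant seventh sharp eleven built on Ab.
Root: Ab
Major 3rd (3rd): C
Perfect 5th (5th): Eb
Minor 7th (7th): Gb
Augmented 11th (11th): D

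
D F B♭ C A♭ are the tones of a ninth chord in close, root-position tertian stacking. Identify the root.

B♭

Arranged so that each adjacent pair is a third by letter name: B♭ – D – F – A♭ – C.
The bottom of that stack, B♭, is the root (this is B♭ dominant ninth).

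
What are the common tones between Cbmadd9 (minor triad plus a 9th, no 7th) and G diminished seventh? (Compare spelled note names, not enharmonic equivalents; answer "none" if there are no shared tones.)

Db

Cbmadd9: Cb Ebb Gb Db
G diminished seventh: G Bb Db Fb
Common to both → Db.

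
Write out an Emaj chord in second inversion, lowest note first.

In root position, Emaj is E–G♯–B.
Second inversion puts the fifth (B) in the bass.

B, E, G♯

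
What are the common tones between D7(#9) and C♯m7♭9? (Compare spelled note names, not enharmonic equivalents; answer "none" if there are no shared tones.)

D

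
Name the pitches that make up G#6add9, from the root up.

G# B# D# E# A#

G#6add9: six-nine on G#.
root → G#
3rd (major 3rd) → B#
5th (perfect 5th) → D#
6th (major 6th) → E#
9th (major 9th) → A#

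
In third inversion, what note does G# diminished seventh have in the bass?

G# diminished seventh = G♯–B–D–F. Third inversion → seventh in the bass = F.

F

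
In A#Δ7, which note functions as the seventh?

A#Δ7 is built on A#; its 7th is a major 7th above the root.
A seventh above A uses the letter G, and the major 7th above A# is G##.

G##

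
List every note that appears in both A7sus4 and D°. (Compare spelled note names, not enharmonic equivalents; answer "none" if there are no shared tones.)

D

A7sus4 = A, D, E, G.
D° = D, F, Ab.
Shared: D.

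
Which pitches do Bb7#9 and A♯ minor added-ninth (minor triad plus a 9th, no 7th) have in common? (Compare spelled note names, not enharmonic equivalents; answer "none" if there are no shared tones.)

Bb7#9: Bb D F Ab C#
A♯ minor added-ninth: A# C# E# B#
Common to both → C#.

C#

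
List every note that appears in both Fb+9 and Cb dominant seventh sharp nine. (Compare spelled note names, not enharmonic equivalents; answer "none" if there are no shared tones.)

Fb+9 = Fb, Ab, C, Ebb, Gb.
Cb dominant seventh sharp nine = Cb, Eb, Gb, Bbb, D.
Shared: Gb.

Gb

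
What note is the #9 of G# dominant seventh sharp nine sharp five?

Root of G# dominant seventh sharp nine sharp five = G-sharp. The 9th is an augmented 9th: G-sharp up an augmented 9th → A-double-sharp.

A-double-sharp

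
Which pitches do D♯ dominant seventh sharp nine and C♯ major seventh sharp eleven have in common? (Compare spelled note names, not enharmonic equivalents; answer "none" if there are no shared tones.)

F## – C#

D♯ dominant seventh sharp nine = D#, F##, A#, C#, E##.
C♯ major seventh sharp eleven = C#, E#, G#, B#, F##.
Shared: F##, C#.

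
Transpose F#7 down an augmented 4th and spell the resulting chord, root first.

F# down an augmented 4th → C. New chord: C dominant seventh.
C — root
E — major 3rd
G — perfect 5th
Bb — minor 7th

C – E – G – Bb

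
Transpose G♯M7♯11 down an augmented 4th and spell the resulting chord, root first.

G# down an augmented 4th → D. New chord: D major seventh sharp eleven.
- root: D
- major 3rd: F#
- perfect 5th: A
- major 7th: C#
- augmented 11th: G#

D, F#, A, C#, G#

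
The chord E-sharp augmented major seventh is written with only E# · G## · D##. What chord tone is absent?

The full E-sharp augmented major seventh chord is E#, G##, B##, D##.
Comparing with the voicing, the augmented 5th (5th) — B## — is absent.

B##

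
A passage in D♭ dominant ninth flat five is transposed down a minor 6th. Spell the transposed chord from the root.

F, A, Cb, Eb, G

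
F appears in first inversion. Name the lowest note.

F in root position is F–A–C.
First inversion places the third in the bass, which is A.

A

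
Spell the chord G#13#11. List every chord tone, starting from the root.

G♯  B♯  D♯  F♯  A♯  C𝄪  E♯

G#13#11: dominant thirteenth sharp eleven on G♯.
G♯ — root
B♯ — major 3rd
D♯ — perfect 5th
F♯ — minor 7th
A♯ — major 9th
C𝄪 — augmented 11th
E♯ — major 13th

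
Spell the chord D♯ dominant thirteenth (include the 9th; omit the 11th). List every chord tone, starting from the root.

D♯ dominant thirteenth: dominant thirteenth on D#.
D# — root
F## — major 3rd
A# — perfect 5th
C# — minor 7th
E# — major 9th
B# — major 13th

D#  F##  A#  C#  E#  B#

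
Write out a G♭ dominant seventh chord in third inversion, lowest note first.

In root position, G♭ dominant seventh is G-flat–B-flat–D-flat–F-flat.
Third inversion puts the seventh (F-flat) in the bass.

F-flat, G-flat, B-flat, D-flat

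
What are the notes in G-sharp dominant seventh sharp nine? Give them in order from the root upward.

G#, B#, D#, F#, A##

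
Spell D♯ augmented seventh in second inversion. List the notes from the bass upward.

In root position, D♯ augmented seventh is D-sharp–F-double-sharp–A-double-sharp–C-sharp.
Second inversion puts the fifth (A-double-sharp) in the bass.

A-double-sharp, C-sharp, D-sharp, F-double-sharp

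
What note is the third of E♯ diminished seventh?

Root of E♯ diminished seventh = E#. The 3rd is a minor 3rd: E# up a minor 3rd → G#.

G#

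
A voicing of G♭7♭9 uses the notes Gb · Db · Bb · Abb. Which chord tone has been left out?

Fb

G♭7♭9 = Gb, Bb, Db, Fb, Abb. The voicing lacks the 7th (minor 7th), Fb.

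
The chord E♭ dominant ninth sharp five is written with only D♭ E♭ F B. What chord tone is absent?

G

E♭ dominant ninth sharp five = E♭, G, B, D♭, F. The voicing lacks the 3rd (major 3rd), G.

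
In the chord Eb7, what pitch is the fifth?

B♭

Root of Eb7 = E♭. The 5th is a perfect 5th: E♭ up a perfect 5th → B♭.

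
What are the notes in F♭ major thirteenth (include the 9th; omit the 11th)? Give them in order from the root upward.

F♭ major thirteenth: major thirteenth on Fb.
- root: Fb
- major 3rd: Ab
- perfect 5th: Cb
- major 7th: Eb
- major 9th: Gb
- major 13th: Db

Fb  Ab  Cb  Eb  Gb  Db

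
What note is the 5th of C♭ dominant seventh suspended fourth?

C♭ dominant seventh suspended fourth is built on Cb; its 5th is a perfect 5th above the root.
A fifth above C uses the letter G, and the perfect 5th above Cb is Gb.

Gb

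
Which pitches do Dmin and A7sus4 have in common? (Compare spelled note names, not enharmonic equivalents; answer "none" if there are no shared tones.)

D, A

Dmin = D, F, A.
A7sus4 = A, D, E, G.
Shared: D, A.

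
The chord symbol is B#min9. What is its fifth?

Root of B#min9 = B#. The 5th is a perfect 5th: B# up a perfect 5th → F##.

F##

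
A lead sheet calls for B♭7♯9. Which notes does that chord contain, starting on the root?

Bb – D – F – Ab – C#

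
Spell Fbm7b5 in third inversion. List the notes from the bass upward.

Ebb Fb Abb Cbb

In root position, Fbm7b5 is Fb–Abb–Cbb–Ebb.
Third inversion puts the seventh (Ebb) in the bass.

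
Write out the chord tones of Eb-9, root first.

Root Eb, quality minor ninth:
root → Eb
3rd (minor 3rd) → Gb
5th (perfect 5th) → Bb
7th (minor 7th) → Db
9th (major 9th) → F

Eb  Gb  Bb  Db  F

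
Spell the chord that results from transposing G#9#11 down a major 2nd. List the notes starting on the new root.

F#, A#, C#, E, G#, B#

G# down a major 2nd → F#. New chord: F# dominant ninth sharp eleven.
root → F#
3rd (major 3rd) → A#
5th (perfect 5th) → C#
7th (minor 7th) → E
9th (major 9th) → G#
11th (augmented 11th) → B#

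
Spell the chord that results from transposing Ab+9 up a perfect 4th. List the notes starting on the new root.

Db, F, A, Cb, Eb

Transposed root: Ab → Db (perfect 4th up). So we spell Db dominant ninth sharp five:
Db — root
F — major 3rd
A — augmented 5th
Cb — minor 7th
Eb — major 9th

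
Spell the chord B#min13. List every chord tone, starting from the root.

B♯, D♯, F𝄪, A♯, C𝄪, E♯, G𝄪

Root B♯, quality minor thirteenth:
root → B♯
3rd (minor 3rd) → D♯
5th (perfect 5th) → F𝄪
7th (minor 7th) → A♯
9th (major 9th) → C𝄪
11th (perfect 11th) → E♯
13th (major 13th) → G𝄪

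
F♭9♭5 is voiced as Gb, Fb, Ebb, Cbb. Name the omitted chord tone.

Ab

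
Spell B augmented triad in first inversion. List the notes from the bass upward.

In root position, B augmented triad is B–D-sharp–F-double-sharp.
First inversion puts the third (D-sharp) in the bass.

D-sharp F-double-sharp B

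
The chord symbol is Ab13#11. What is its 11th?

D

Root of Ab13#11 = A♭. The 11th is an augmented 11th: A♭ up an augmented 11th → D.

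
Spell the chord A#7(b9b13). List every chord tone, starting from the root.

Root A#, quality dominant seventh flat nine flat thirteen:
root → A#
3rd (major 3rd) → C##
5th (perfect 5th) → E#
7th (minor 7th) → G#
9th (minor 9th) → B
13th (minor 13th) → F#

A# C## E# G# B F#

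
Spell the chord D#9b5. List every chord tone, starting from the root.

D#, F##, A, C#, E#

Root D#, quality dominant ninth flat five:
root → D#
3rd (major 3rd) → F##
5th (diminished 5th) → A
7th (minor 7th) → C#
9th (major 9th) → E#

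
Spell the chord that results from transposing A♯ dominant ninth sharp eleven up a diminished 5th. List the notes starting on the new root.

E, G#, B, D, F#, A#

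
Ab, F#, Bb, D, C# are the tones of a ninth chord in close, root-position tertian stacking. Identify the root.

Bb

Arranged so that each adjacent pair is a third by letter name: Bb – D – F# – Ab – C#.
The bottom of that stack, Bb, is the root (this is Bb dominant seventh sharp nine sharp five).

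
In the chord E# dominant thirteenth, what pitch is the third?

G-double-sharp

E# dominant thirteenth is built on E-sharp; its 3rd is a major 3rd above the root.
A third above E uses the letter G, and the major 3rd above E-sharp is G-double-sharp.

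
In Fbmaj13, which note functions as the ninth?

Gb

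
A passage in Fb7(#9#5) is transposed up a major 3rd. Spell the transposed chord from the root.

Ab – C – E – Gb – B

Transposed root: Fb → Ab (major 3rd up). So we spell Ab dominant seventh sharp nine sharp five:
Ab — root
C — major 3rd
E — augmented 5th
Gb — minor 7th
B — augmented 9th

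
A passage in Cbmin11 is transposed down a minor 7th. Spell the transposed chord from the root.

Db, Fb, Ab, Cb, Eb, Gb

Transposed root: Cb → Db (minor 7th down). So we spell Db minor eleventh:
- root: Db
- minor 3rd: Fb
- perfect 5th: Ab
- minor 7th: Cb
- major 9th: Eb
- perfect 11th: Gb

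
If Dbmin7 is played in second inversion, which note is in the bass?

Ab

Dbmin7 in root position is Db–Fb–Ab–Cb.
Second inversion places the fifth in the bass, which is Ab.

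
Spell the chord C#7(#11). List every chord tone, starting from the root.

C#7(#11): dominant seventh sharp eleven on C#.
C# — root
E# — major 3rd
G# — perfect 5th
B — minor 7th
F## — augmented 11th

C# E# G# B F##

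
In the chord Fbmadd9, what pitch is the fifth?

Cb

Fbmadd9 is built on Fb; its 5th is a perfect 5th above the root.
A fifth above F uses the letter C, and the perfect 5th above Fb is Cb.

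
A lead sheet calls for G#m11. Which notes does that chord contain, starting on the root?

G♯ – B – D♯ – F♯ – A♯ – C♯

Root G♯, quality minor eleventh:
root → G♯
3rd (minor 3rd) → B
5th (perfect 5th) → D♯
7th (minor 7th) → F♯
9th (major 9th) → A♯
11th (perfect 11th) → C♯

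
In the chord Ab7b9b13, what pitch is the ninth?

Bbb

Root of Ab7b9b13 = Ab. The 9th is a minor 9th: Ab up a minor 9th → Bbb.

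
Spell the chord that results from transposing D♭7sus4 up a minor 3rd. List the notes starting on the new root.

Fb Bbb Cb Ebb

Db up a minor 3rd → Fb. New chord: Fb dominant seventh suspended fourth.
Fb — root
Bbb — perfect 4th
Cb — perfect 5th
Ebb — minor 7th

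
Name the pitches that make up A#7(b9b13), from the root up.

A#  C##  E#  G#  B  F#

Root A#, quality dominant seventh flat nine flat thirteen:
root → A#
3rd (major 3rd) → C##
5th (perfect 5th) → E#
7th (minor 7th) → G#
9th (minor 9th) → B
13th (minor 13th) → F#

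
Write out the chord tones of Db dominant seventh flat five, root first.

Db F Abb Cb

Root Db, quality dominant seventh flat five:
root → Db
3rd (major 3rd) → F
5th (diminished 5th) → Abb
7th (minor 7th) → Cb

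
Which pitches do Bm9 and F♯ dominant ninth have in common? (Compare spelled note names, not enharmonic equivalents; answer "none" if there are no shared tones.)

F♯ – C♯

Bm9: B D F♯ A C♯
F♯ dominant ninth: F♯ A♯ C♯ E G♯
Common to both → F♯, C♯.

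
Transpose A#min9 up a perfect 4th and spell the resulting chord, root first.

D#, F#, A#, C#, E#

A perfect 4th up from A# is D#, so the new chord is D# minor ninth.
D# — root
F# — minor 3rd
A# — perfect 5th
C# — minor 7th
E# — major 9th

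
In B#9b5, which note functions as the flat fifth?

B#9b5 is built on B#; its 5th is a diminished 5th above the root.
A fifth above B uses the letter F, and the diminished 5th above B# is F#.

F#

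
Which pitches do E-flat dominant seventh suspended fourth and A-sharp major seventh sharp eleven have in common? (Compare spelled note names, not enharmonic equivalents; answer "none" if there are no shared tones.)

E-flat dominant seventh suspended fourth: E♭ A♭ B♭ D♭
A-sharp major seventh sharp eleven: A♯ C𝄪 E♯ G𝄪 D𝄪
Common to both → none.

none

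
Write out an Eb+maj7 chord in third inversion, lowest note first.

Eb+maj7 = Eb–G–B–D; third inversion → seventh (D) lowest.

D – Eb – G – B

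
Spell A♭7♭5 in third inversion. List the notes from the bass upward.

In root position, A♭7♭5 is Ab–C–Ebb–Gb.
Third inversion puts the seventh (Gb) in the bass.

Gb  Ab  C  Ebb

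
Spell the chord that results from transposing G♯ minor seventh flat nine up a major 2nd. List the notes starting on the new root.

A-sharp – C-sharp – E-sharp – G-sharp – B

Transposed root: G-sharp → A-sharp (major 2nd up). So we spell A-sharp minor seventh flat nine:
A-sharp — root
C-sharp — minor 3rd
E-sharp — perfect 5th
G-sharp — minor 7th
B — minor 9th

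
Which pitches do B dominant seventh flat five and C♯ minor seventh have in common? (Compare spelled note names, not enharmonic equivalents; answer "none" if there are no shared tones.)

B dominant seventh flat five = B, D#, F, A.
C♯ minor seventh = C#, E, G#, B.
Shared: B.

B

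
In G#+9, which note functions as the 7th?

F#

G#+9 is built on G#; its 7th is a minor 7th above the root.
A seventh above G uses the letter F, and the minor 7th above G# is F#.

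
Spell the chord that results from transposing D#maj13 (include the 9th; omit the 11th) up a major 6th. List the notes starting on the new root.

D# up a major 6th → B#. New chord: B# major thirteenth.
- root: B#
- major 3rd: D##
- perfect 5th: F##
- major 7th: A##
- major 9th: C##
- major 13th: G##

B# D## F## A## C## G##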